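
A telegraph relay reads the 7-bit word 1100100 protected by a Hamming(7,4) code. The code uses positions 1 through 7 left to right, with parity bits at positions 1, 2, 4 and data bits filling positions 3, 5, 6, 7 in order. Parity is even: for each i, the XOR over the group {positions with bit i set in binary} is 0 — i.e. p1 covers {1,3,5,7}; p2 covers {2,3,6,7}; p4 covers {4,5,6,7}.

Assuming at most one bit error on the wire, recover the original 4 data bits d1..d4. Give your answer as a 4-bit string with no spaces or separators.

0110

s1 (pos 1,3,5,7): 1⊕0⊕1⊕0 = 0
s2 (pos 2,3,6,7): 1⊕0⊕0⊕0 = 1
s4 (pos 4,5,6,7): 0⊕1⊕0⊕0 = 1
Syndrome s4…s1 = 110 → error at position 6.
Flip position 6: 1100100 → 1100110
Read data bits from positions 3,5,6,7: 0110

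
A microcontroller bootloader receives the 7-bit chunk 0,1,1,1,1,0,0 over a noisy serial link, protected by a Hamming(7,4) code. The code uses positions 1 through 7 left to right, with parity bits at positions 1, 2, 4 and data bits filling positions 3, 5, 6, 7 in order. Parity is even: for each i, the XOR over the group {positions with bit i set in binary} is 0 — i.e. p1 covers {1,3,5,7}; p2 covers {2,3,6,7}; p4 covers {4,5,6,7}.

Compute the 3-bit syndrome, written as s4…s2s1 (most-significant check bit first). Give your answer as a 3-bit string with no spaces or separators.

000

s1 (pos 1,3,5,7): 0⊕1⊕1⊕0 = 0
s2 (pos 2,3,6,7): 1⊕1⊕0⊕0 = 0
s4 (pos 4,5,6,7): 1⊕1⊕0⊕0 = 0
Syndrome s4…s1 = 000 → no error.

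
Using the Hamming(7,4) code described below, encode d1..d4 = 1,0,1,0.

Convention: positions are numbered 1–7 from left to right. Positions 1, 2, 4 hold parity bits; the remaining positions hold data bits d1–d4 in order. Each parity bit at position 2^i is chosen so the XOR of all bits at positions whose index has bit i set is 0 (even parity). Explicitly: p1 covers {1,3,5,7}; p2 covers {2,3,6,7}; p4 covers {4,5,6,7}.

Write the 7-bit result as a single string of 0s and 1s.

1011010

Place data at non-parity positions: p1 p2 1 p4 0 1 0
p1 (pos 1,3,5,7): XOR of data positions = 1⊕0⊕0 = 1
p2 (pos 2,3,6,7): XOR of data positions = 1⊕1⊕0 = 0
p4 (pos 4,5,6,7): XOR of data positions = 0⊕1⊕0 = 1
Codeword: 1011010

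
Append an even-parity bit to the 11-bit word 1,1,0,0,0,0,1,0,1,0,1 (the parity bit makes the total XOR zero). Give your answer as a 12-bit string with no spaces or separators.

XOR of the 11 data bits: 1⊕1⊕0⊕0⊕0⊕0⊕1⊕0⊕1⊕0⊕1 = 1
Parity bit = 1 (so all 12 bits XOR to 0).

110000101011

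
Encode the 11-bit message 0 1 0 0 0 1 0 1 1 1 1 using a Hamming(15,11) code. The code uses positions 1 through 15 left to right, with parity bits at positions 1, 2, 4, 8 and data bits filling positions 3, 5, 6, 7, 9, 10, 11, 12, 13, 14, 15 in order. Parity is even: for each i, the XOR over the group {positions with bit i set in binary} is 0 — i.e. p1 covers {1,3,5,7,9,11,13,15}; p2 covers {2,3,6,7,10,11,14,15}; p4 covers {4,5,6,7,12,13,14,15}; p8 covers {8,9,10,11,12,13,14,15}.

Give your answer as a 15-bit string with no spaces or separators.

Place data at non-parity positions: p1 p2 0 p4 1 0 0 p8 0 1 0 1 1 1 1
p1 (pos 1,3,5,7,9,11,13,15): XOR of data positions = 0⊕1⊕0⊕0⊕0⊕1⊕1 = 1
p2 (pos 2,3,6,7,10,11,14,15): XOR of data positions = 0⊕0⊕0⊕1⊕0⊕1⊕1 = 1
p4 (pos 4,5,6,7,12,13,14,15): XOR of data positions = 1⊕0⊕0⊕1⊕1⊕1⊕1 = 1
p8 (pos 8,9,10,11,12,13,14,15): XOR of data positions = 0⊕1⊕0⊕1⊕1⊕1⊕1 = 1
Codeword: 110110010101111

110110010101111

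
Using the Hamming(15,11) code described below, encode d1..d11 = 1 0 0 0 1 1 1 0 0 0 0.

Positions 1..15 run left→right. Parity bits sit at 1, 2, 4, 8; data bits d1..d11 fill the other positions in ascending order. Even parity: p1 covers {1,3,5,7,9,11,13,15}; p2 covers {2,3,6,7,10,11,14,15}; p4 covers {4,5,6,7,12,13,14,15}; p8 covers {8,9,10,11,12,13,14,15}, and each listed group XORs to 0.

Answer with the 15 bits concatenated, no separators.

Place data at non-parity positions: p1 p2 1 p4 0 0 0 p8 1 1 1 0 0 0 0
p1 (pos 1,3,5,7,9,11,13,15): XOR of data positions = 1⊕0⊕0⊕1⊕1⊕0⊕0 = 1
p2 (pos 2,3,6,7,10,11,14,15): XOR of data positions = 1⊕0⊕0⊕1⊕1⊕0⊕0 = 1
p4 (pos 4,5,6,7,12,13,14,15): XOR of data positions = 0⊕0⊕0⊕0⊕0⊕0⊕0 = 0
p8 (pos 8,9,10,11,12,13,14,15): XOR of data positions = 1⊕1⊕1⊕0⊕0⊕0⊕0 = 1
Codeword: 111000011110000

111000011110000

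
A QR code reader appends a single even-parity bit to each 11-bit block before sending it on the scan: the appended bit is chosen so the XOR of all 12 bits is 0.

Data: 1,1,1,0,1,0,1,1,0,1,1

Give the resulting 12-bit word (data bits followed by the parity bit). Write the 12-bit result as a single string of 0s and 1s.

XOR of the 11 data bits: 1⊕1⊕1⊕0⊕1⊕0⊕1⊕1⊕0⊕1⊕1 = 0
Parity bit = 0 (so all 12 bits XOR to 0).

111010110110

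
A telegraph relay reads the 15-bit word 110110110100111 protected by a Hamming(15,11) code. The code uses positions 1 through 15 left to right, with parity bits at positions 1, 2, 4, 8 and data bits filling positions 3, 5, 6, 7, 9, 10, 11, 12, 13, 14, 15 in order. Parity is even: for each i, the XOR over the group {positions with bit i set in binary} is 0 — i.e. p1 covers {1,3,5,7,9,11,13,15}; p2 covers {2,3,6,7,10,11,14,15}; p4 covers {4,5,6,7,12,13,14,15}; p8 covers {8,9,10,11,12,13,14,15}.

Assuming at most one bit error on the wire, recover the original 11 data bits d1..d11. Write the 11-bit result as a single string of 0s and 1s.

s1 (pos 1,3,5,7,9,11,13,15): 1⊕0⊕1⊕1⊕0⊕0⊕1⊕1 = 1
s2 (pos 2,3,6,7,10,11,14,15): 1⊕0⊕0⊕1⊕1⊕0⊕1⊕1 = 1
s4 (pos 4,5,6,7,12,13,14,15): 1⊕1⊕0⊕1⊕0⊕1⊕1⊕1 = 0
s8 (pos 8,9,10,11,12,13,14,15): 1⊕0⊕1⊕0⊕0⊕1⊕1⊕1 = 1
Syndrome s8…s1 = 1011 → error at position 11.
Flip position 11: 110110110100111 → 110110110110111
Read data bits from positions 3,5,6,7,9,10,11,12,13,14,15: 01010110111

01010110111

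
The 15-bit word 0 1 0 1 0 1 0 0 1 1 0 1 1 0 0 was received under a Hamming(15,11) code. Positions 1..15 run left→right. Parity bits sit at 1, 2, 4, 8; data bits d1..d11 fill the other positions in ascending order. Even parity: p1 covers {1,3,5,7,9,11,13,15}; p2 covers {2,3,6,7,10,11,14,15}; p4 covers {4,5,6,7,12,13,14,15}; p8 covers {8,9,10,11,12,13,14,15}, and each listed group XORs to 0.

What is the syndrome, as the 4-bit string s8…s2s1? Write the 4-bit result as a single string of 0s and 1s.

s1 (pos 1,3,5,7,9,11,13,15): 0⊕0⊕0⊕0⊕1⊕0⊕1⊕0 = 0
s2 (pos 2,3,6,7,10,11,14,15): 1⊕0⊕1⊕0⊕1⊕0⊕0⊕0 = 1
s4 (pos 4,5,6,7,12,13,14,15): 1⊕0⊕1⊕0⊕1⊕1⊕0⊕0 = 0
s8 (pos 8,9,10,11,12,13,14,15): 0⊕1⊕1⊕0⊕1⊕1⊕0⊕0 = 0
Syndrome s8…s1 = 0010 → error at position 2.

0010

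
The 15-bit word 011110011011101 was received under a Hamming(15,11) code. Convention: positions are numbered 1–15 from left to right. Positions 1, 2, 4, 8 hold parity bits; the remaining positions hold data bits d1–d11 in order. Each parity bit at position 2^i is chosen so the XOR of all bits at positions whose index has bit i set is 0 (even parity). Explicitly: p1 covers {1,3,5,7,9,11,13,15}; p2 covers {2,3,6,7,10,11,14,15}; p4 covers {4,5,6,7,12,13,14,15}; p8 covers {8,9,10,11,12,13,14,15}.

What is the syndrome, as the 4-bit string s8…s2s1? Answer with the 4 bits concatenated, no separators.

0100

s1 (pos 1,3,5,7,9,11,13,15): 0⊕1⊕1⊕0⊕1⊕1⊕1⊕1 = 0
s2 (pos 2,3,6,7,10,11,14,15): 1⊕1⊕0⊕0⊕0⊕1⊕0⊕1 = 0
s4 (pos 4,5,6,7,12,13,14,15): 1⊕1⊕0⊕0⊕1⊕1⊕0⊕1 = 1
s8 (pos 8,9,10,11,12,13,14,15): 1⊕1⊕0⊕1⊕1⊕1⊕0⊕1 = 0
Syndrome s8…s1 = 0100 → error at position 4.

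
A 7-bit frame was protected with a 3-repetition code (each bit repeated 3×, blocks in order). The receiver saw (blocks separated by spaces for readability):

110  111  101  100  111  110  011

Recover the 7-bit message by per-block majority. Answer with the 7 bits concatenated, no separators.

Block 1 (110): 2 ones → 1
Block 2 (111): 3 ones → 1
Block 3 (101): 2 ones → 1
Block 4 (100): 1 one → 0
Block 5 (111): 3 ones → 1
Block 6 (110): 2 ones → 1
Block 7 (011): 2 ones → 1

1110111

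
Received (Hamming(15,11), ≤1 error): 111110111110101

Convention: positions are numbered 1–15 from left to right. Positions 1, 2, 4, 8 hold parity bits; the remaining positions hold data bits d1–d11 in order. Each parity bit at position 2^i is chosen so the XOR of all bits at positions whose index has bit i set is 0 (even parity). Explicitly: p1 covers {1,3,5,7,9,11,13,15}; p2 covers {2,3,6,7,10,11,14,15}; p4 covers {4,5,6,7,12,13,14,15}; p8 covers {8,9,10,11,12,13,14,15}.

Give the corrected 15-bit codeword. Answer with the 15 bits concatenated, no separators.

s1 (pos 1,3,5,7,9,11,13,15): 1⊕1⊕1⊕1⊕1⊕1⊕1⊕1 = 0
s2 (pos 2,3,6,7,10,11,14,15): 1⊕1⊕0⊕1⊕1⊕1⊕0⊕1 = 0
s4 (pos 4,5,6,7,12,13,14,15): 1⊕1⊕0⊕1⊕0⊕1⊕0⊕1 = 1
s8 (pos 8,9,10,11,12,13,14,15): 1⊕1⊕1⊕1⊕0⊕1⊕0⊕1 = 0
Syndrome s8…s1 = 0100 → error at position 4.
Flip position 4: 111110111110101 → 111010111110101

111010111110101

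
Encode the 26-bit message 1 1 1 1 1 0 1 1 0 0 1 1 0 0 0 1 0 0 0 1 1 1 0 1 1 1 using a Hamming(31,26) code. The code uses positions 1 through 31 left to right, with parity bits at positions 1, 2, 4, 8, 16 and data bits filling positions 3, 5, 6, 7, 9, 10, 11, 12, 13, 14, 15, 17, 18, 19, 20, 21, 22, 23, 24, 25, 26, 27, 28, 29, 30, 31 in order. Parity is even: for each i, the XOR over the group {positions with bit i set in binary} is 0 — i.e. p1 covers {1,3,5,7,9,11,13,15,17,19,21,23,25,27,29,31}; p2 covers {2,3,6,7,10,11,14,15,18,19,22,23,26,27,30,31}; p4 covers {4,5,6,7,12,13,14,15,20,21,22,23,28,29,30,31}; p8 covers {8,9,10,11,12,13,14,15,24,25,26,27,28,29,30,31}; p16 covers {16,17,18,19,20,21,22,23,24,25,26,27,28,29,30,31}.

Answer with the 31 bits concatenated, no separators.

Place data at non-parity positions: p1 p2 1 p4 1 1 1 p8 1 0 1 1 0 0 1 p16 1 0 0 0 1 0 0 0 1 1 1 0 1 1 1
p1 (pos 1,3,5,7,9,11,13,15,17,19,21,23,25,27,29,31): XOR of data positions = 1⊕1⊕1⊕1⊕1⊕0⊕1⊕1⊕0⊕1⊕0⊕1⊕1⊕1⊕1 = 0
p2 (pos 2,3,6,7,10,11,14,15,18,19,22,23,26,27,30,31): XOR of data positions = 1⊕1⊕1⊕0⊕1⊕0⊕1⊕0⊕0⊕0⊕0⊕1⊕1⊕1⊕1 = 1
p4 (pos 4,5,6,7,12,13,14,15,20,21,22,23,28,29,30,31): XOR of data positions = 1⊕1⊕1⊕1⊕0⊕0⊕1⊕0⊕1⊕0⊕0⊕0⊕1⊕1⊕1 = 1
p8 (pos 8,9,10,11,12,13,14,15,24,25,26,27,28,29,30,31): XOR of data positions = 1⊕0⊕1⊕1⊕0⊕0⊕1⊕0⊕1⊕1⊕1⊕0⊕1⊕1⊕1 = 0
p16 (pos 16,17,18,19,20,21,22,23,24,25,26,27,28,29,30,31): XOR of data positions = 1⊕0⊕0⊕0⊕1⊕0⊕0⊕0⊕1⊕1⊕1⊕0⊕1⊕1⊕1 = 0
Codeword: 0111111010110010100010001110111

0111111010110010100010001110111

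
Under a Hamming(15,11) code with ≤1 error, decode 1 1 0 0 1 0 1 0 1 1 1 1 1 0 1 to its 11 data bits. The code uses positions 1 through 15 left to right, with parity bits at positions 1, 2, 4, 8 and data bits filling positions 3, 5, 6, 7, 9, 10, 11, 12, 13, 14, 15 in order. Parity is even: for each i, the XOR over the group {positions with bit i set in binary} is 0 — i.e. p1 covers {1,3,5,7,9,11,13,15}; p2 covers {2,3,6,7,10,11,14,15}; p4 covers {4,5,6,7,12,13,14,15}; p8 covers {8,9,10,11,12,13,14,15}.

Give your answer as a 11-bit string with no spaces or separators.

s1 (pos 1,3,5,7,9,11,13,15): 1⊕0⊕1⊕1⊕1⊕1⊕1⊕1 = 1
s2 (pos 2,3,6,7,10,11,14,15): 1⊕0⊕0⊕1⊕1⊕1⊕0⊕1 = 1
s4 (pos 4,5,6,7,12,13,14,15): 0⊕1⊕0⊕1⊕1⊕1⊕0⊕1 = 1
s8 (pos 8,9,10,11,12,13,14,15): 0⊕1⊕1⊕1⊕1⊕1⊕0⊕1 = 0
Syndrome s8…s1 = 0111 → error at position 7.
Flip position 7: 110010101111101 → 110010001111101
Read data bits from positions 3,5,6,7,9,10,11,12,13,14,15: 01001111101

01001111101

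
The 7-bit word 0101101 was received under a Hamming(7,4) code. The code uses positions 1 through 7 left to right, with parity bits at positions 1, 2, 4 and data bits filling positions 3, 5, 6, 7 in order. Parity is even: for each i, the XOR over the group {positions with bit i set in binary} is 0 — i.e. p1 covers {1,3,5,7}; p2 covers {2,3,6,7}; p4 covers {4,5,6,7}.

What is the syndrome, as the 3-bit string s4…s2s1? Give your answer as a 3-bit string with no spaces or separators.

100

s1 (pos 1,3,5,7): 0⊕0⊕1⊕1 = 0
s2 (pos 2,3,6,7): 1⊕0⊕0⊕1 = 0
s4 (pos 4,5,6,7): 1⊕1⊕0⊕1 = 1
Syndrome s4…s1 = 100 → error at position 4.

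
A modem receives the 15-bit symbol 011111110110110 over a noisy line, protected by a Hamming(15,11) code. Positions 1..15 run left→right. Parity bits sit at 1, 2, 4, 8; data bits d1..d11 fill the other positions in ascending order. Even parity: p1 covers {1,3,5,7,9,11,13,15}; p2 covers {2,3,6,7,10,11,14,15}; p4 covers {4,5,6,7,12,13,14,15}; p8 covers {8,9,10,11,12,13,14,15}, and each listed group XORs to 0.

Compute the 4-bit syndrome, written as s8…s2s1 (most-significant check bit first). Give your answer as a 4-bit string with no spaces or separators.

s1 (pos 1,3,5,7,9,11,13,15): 0⊕1⊕1⊕1⊕0⊕1⊕1⊕0 = 1
s2 (pos 2,3,6,7,10,11,14,15): 1⊕1⊕1⊕1⊕1⊕1⊕1⊕0 = 1
s4 (pos 4,5,6,7,12,13,14,15): 1⊕1⊕1⊕1⊕0⊕1⊕1⊕0 = 0
s8 (pos 8,9,10,11,12,13,14,15): 1⊕0⊕1⊕1⊕0⊕1⊕1⊕0 = 1
Syndrome s8…s1 = 1011 → error at position 11.

1011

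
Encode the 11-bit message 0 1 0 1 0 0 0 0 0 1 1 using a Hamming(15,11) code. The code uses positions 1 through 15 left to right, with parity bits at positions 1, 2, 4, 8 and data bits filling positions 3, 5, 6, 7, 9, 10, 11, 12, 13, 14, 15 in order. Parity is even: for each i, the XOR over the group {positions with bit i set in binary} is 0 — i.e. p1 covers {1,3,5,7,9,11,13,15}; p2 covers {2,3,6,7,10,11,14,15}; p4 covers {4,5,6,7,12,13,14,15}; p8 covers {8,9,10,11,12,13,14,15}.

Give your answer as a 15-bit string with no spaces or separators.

110010100000011

Place data at non-parity positions: p1 p2 0 p4 1 0 1 p8 0 0 0 0 0 1 1
p1 (pos 1,3,5,7,9,11,13,15): XOR of data positions = 0⊕1⊕1⊕0⊕0⊕0⊕1 = 1
p2 (pos 2,3,6,7,10,11,14,15): XOR of data positions = 0⊕0⊕1⊕0⊕0⊕1⊕1 = 1
p4 (pos 4,5,6,7,12,13,14,15): XOR of data positions = 1⊕0⊕1⊕0⊕0⊕1⊕1 = 0
p8 (pos 8,9,10,11,12,13,14,15): XOR of data positions = 0⊕0⊕0⊕0⊕0⊕1⊕1 = 0
Codeword: 110010100000011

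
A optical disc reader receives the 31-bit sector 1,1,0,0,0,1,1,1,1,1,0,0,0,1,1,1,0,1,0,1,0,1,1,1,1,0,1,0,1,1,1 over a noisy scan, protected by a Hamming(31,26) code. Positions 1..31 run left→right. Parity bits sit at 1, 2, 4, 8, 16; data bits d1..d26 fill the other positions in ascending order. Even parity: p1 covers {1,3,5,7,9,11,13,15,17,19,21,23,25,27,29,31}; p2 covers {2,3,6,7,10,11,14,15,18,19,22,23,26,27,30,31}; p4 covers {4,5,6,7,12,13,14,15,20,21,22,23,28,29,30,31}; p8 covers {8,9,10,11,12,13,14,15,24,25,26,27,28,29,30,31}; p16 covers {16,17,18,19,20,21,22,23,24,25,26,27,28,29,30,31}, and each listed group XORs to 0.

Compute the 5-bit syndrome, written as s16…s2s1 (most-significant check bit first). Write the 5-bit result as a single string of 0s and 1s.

s1 (pos 1,3,5,7,9,11,13,15,17,19,21,23,25,27,29,31): 1⊕0⊕0⊕1⊕1⊕0⊕0⊕1⊕0⊕0⊕0⊕1⊕1⊕1⊕1⊕1 = 1
s2 (pos 2,3,6,7,10,11,14,15,18,19,22,23,26,27,30,31): 1⊕0⊕1⊕1⊕1⊕0⊕1⊕1⊕1⊕0⊕1⊕1⊕0⊕1⊕1⊕1 = 0
s4 (pos 4,5,6,7,12,13,14,15,20,21,22,23,28,29,30,31): 0⊕0⊕1⊕1⊕0⊕0⊕1⊕1⊕1⊕0⊕1⊕1⊕0⊕1⊕1⊕1 = 0
s8 (pos 8,9,10,11,12,13,14,15,24,25,26,27,28,29,30,31): 1⊕1⊕1⊕0⊕0⊕0⊕1⊕1⊕1⊕1⊕0⊕1⊕0⊕1⊕1⊕1 = 1
s16 (pos 16,17,18,19,20,21,22,23,24,25,26,27,28,29,30,31): 1⊕0⊕1⊕0⊕1⊕0⊕1⊕1⊕1⊕1⊕0⊕1⊕0⊕1⊕1⊕1 = 1
Syndrome s16…s1 = 11001 → error at position 25.

11001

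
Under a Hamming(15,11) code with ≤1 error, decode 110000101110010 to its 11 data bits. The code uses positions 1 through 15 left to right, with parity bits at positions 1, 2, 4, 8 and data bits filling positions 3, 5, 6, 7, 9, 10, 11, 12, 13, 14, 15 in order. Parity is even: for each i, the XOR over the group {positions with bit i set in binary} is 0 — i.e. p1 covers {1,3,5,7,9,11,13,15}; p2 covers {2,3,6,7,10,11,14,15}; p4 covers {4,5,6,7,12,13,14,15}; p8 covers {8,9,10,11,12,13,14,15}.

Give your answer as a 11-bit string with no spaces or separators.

s1 (pos 1,3,5,7,9,11,13,15): 1⊕0⊕0⊕1⊕1⊕1⊕0⊕0 = 0
s2 (pos 2,3,6,7,10,11,14,15): 1⊕0⊕0⊕1⊕1⊕1⊕1⊕0 = 1
s4 (pos 4,5,6,7,12,13,14,15): 0⊕0⊕0⊕1⊕0⊕0⊕1⊕0 = 0
s8 (pos 8,9,10,11,12,13,14,15): 0⊕1⊕1⊕1⊕0⊕0⊕1⊕0 = 0
Syndrome s8…s1 = 0010 → error at position 2.
Flip position 2: 110000101110010 → 100000101110010
Read data bits from positions 3,5,6,7,9,10,11,12,13,14,15: 00011110010

00011110010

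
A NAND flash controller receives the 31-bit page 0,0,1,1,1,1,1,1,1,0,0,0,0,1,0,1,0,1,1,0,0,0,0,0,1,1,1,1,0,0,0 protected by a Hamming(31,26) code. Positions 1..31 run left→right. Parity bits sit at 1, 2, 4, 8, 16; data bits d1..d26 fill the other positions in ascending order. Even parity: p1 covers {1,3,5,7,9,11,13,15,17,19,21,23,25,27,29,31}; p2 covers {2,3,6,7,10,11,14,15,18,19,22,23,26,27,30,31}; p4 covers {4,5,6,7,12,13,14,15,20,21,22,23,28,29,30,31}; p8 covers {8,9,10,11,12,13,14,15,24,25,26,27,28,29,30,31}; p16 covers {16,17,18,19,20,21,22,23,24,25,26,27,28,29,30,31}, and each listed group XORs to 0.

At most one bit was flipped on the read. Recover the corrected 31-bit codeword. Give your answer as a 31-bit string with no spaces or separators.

s1 (pos 1,3,5,7,9,11,13,15,17,19,21,23,25,27,29,31): 0⊕1⊕1⊕1⊕1⊕0⊕0⊕0⊕0⊕1⊕0⊕0⊕1⊕1⊕0⊕0 = 1
s2 (pos 2,3,6,7,10,11,14,15,18,19,22,23,26,27,30,31): 0⊕1⊕1⊕1⊕0⊕0⊕1⊕0⊕1⊕1⊕0⊕0⊕1⊕1⊕0⊕0 = 0
s4 (pos 4,5,6,7,12,13,14,15,20,21,22,23,28,29,30,31): 1⊕1⊕1⊕1⊕0⊕0⊕1⊕0⊕0⊕0⊕0⊕0⊕1⊕0⊕0⊕0 = 0
s8 (pos 8,9,10,11,12,13,14,15,24,25,26,27,28,29,30,31): 1⊕1⊕0⊕0⊕0⊕0⊕1⊕0⊕0⊕1⊕1⊕1⊕1⊕0⊕0⊕0 = 1
s16 (pos 16,17,18,19,20,21,22,23,24,25,26,27,28,29,30,31): 1⊕0⊕1⊕1⊕0⊕0⊕0⊕0⊕0⊕1⊕1⊕1⊕1⊕0⊕0⊕0 = 1
Syndrome s16…s1 = 11001 → error at position 25.
Flip position 25: 0011111110000101011000001111000 → 0011111110000101011000000111000

0011111110000101011000000111000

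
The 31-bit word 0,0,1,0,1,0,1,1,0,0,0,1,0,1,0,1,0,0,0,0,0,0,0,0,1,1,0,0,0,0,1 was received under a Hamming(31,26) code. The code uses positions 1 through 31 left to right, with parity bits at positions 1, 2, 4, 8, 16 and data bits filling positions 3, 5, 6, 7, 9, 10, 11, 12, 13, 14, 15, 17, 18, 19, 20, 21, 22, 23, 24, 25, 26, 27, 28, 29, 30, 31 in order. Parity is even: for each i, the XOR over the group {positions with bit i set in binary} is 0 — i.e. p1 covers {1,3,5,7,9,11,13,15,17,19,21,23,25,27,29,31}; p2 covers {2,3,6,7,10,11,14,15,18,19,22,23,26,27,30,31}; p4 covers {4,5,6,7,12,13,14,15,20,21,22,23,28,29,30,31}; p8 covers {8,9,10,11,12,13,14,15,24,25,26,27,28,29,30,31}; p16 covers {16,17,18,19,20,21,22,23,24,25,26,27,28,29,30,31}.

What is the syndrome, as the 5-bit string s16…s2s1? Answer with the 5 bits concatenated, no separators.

00111

s1 (pos 1,3,5,7,9,11,13,15,17,19,21,23,25,27,29,31): 0⊕1⊕1⊕1⊕0⊕0⊕0⊕0⊕0⊕0⊕0⊕0⊕1⊕0⊕0⊕1 = 1
s2 (pos 2,3,6,7,10,11,14,15,18,19,22,23,26,27,30,31): 0⊕1⊕0⊕1⊕0⊕0⊕1⊕0⊕0⊕0⊕0⊕0⊕1⊕0⊕0⊕1 = 1
s4 (pos 4,5,6,7,12,13,14,15,20,21,22,23,28,29,30,31): 0⊕1⊕0⊕1⊕1⊕0⊕1⊕0⊕0⊕0⊕0⊕0⊕0⊕0⊕0⊕1 = 1
s8 (pos 8,9,10,11,12,13,14,15,24,25,26,27,28,29,30,31): 1⊕0⊕0⊕0⊕1⊕0⊕1⊕0⊕0⊕1⊕1⊕0⊕0⊕0⊕0⊕1 = 0
s16 (pos 16,17,18,19,20,21,22,23,24,25,26,27,28,29,30,31): 1⊕0⊕0⊕0⊕0⊕0⊕0⊕0⊕0⊕1⊕1⊕0⊕0⊕0⊕0⊕1 = 0
Syndrome s16…s1 = 00111 → error at position 7.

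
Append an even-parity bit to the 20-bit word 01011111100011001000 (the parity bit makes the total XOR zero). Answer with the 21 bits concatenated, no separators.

XOR of the 20 data bits: 0⊕1⊕0⊕1⊕1⊕1⊕1⊕1⊕1⊕0⊕0⊕0⊕1⊕1⊕0⊕0⊕1⊕0⊕0⊕0 = 0
Parity bit = 0 (so all 21 bits XOR to 0).

010111111000110010000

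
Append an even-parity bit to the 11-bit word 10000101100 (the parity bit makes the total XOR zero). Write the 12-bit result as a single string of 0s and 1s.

100001011000

XOR of the 11 data bits: 1⊕0⊕0⊕0⊕0⊕1⊕0⊕1⊕1⊕0⊕0 = 0
Parity bit = 0 (so all 12 bits XOR to 0).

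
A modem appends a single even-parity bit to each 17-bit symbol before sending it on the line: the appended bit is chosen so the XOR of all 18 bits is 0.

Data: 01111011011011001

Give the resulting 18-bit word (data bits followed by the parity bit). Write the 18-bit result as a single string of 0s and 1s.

XOR of the 17 data bits: 0⊕1⊕1⊕1⊕1⊕0⊕1⊕1⊕0⊕1⊕1⊕0⊕1⊕1⊕0⊕0⊕1 = 1
Parity bit = 1 (so all 18 bits XOR to 0).

011110110110110011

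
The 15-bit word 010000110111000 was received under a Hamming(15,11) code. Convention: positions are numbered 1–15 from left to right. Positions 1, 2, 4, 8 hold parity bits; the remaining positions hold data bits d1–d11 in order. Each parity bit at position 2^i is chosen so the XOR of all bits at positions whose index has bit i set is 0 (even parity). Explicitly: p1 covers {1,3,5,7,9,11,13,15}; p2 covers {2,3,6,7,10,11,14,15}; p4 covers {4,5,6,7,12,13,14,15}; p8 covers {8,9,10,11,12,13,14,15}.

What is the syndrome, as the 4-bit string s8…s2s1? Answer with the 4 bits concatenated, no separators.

s1 (pos 1,3,5,7,9,11,13,15): 0⊕0⊕0⊕1⊕0⊕1⊕0⊕0 = 0
s2 (pos 2,3,6,7,10,11,14,15): 1⊕0⊕0⊕1⊕1⊕1⊕0⊕0 = 0
s4 (pos 4,5,6,7,12,13,14,15): 0⊕0⊕0⊕1⊕1⊕0⊕0⊕0 = 0
s8 (pos 8,9,10,11,12,13,14,15): 1⊕0⊕1⊕1⊕1⊕0⊕0⊕0 = 0
Syndrome s8…s1 = 0000 → no error.

0000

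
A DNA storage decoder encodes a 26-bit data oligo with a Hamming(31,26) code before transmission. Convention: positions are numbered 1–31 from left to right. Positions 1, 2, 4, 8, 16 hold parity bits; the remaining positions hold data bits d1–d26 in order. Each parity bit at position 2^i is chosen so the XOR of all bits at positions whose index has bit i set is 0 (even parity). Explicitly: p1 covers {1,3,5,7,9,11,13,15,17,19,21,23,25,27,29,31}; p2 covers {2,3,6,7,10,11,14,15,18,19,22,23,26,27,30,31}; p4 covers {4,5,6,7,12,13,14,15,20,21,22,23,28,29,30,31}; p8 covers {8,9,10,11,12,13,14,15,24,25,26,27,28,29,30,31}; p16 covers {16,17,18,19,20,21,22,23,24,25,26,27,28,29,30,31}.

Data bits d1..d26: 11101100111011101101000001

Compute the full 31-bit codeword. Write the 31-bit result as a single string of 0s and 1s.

Place data at non-parity positions: p1 p2 1 p4 1 1 0 p8 1 1 0 0 1 1 1 p16 0 1 1 1 0 1 1 0 1 0 0 0 0 0 1
p1 (pos 1,3,5,7,9,11,13,15,17,19,21,23,25,27,29,31): XOR of data positions = 1⊕1⊕0⊕1⊕0⊕1⊕1⊕0⊕1⊕0⊕1⊕1⊕0⊕0⊕1 = 1
p2 (pos 2,3,6,7,10,11,14,15,18,19,22,23,26,27,30,31): XOR of data positions = 1⊕1⊕0⊕1⊕0⊕1⊕1⊕1⊕1⊕1⊕1⊕0⊕0⊕0⊕1 = 0
p4 (pos 4,5,6,7,12,13,14,15,20,21,22,23,28,29,30,31): XOR of data positions = 1⊕1⊕0⊕0⊕1⊕1⊕1⊕1⊕0⊕1⊕1⊕0⊕0⊕0⊕1 = 1
p8 (pos 8,9,10,11,12,13,14,15,24,25,26,27,28,29,30,31): XOR of data positions = 1⊕1⊕0⊕0⊕1⊕1⊕1⊕0⊕1⊕0⊕0⊕0⊕0⊕0⊕1 = 1
p16 (pos 16,17,18,19,20,21,22,23,24,25,26,27,28,29,30,31): XOR of data positions = 0⊕1⊕1⊕1⊕0⊕1⊕1⊕0⊕1⊕0⊕0⊕0⊕0⊕0⊕1 = 1
Codeword: 1011110111001111011101101000001

1011110111001111011101101000001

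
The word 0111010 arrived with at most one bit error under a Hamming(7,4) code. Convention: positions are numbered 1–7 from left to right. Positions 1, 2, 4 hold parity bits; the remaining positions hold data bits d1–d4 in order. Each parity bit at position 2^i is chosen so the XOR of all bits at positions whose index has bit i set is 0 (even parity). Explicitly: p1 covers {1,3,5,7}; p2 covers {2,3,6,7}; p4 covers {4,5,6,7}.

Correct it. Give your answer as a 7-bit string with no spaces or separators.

0101010

s1 (pos 1,3,5,7): 0⊕1⊕0⊕0 = 1
s2 (pos 2,3,6,7): 1⊕1⊕1⊕0 = 1
s4 (pos 4,5,6,7): 1⊕0⊕1⊕0 = 0
Syndrome s4…s1 = 011 → error at position 3.
Flip position 3: 0111010 → 0101010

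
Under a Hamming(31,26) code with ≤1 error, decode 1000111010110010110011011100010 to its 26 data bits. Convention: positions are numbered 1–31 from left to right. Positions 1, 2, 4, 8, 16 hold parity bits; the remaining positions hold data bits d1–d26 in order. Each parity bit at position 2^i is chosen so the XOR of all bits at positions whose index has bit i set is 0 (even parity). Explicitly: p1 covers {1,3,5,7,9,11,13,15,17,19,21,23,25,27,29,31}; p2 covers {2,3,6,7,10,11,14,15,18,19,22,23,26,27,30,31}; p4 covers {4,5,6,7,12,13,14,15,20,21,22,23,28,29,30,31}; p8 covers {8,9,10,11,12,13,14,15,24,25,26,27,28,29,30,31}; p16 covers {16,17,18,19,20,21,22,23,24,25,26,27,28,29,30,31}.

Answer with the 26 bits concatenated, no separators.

01111011001110011011100010

s1 (pos 1,3,5,7,9,11,13,15,17,19,21,23,25,27,29,31): 1⊕0⊕1⊕1⊕1⊕1⊕0⊕1⊕1⊕0⊕1⊕0⊕1⊕0⊕0⊕0 = 1
s2 (pos 2,3,6,7,10,11,14,15,18,19,22,23,26,27,30,31): 0⊕0⊕1⊕1⊕0⊕1⊕0⊕1⊕1⊕0⊕1⊕0⊕1⊕0⊕1⊕0 = 0
s4 (pos 4,5,6,7,12,13,14,15,20,21,22,23,28,29,30,31): 0⊕1⊕1⊕1⊕1⊕0⊕0⊕1⊕0⊕1⊕1⊕0⊕0⊕0⊕1⊕0 = 0
s8 (pos 8,9,10,11,12,13,14,15,24,25,26,27,28,29,30,31): 0⊕1⊕0⊕1⊕1⊕0⊕0⊕1⊕1⊕1⊕1⊕0⊕0⊕0⊕1⊕0 = 0
s16 (pos 16,17,18,19,20,21,22,23,24,25,26,27,28,29,30,31): 0⊕1⊕1⊕0⊕0⊕1⊕1⊕0⊕1⊕1⊕1⊕0⊕0⊕0⊕1⊕0 = 0
Syndrome s16…s1 = 00001 → error at position 1.
Flip position 1: 1000111010110010110011011100010 → 0000111010110010110011011100010
Read data bits from positions 3,5,6,7,9,10,11,12,13,14,15,17,18,19,20,21,22,23,24,25,26,27,28,29,30,31: 01111011001110011011100010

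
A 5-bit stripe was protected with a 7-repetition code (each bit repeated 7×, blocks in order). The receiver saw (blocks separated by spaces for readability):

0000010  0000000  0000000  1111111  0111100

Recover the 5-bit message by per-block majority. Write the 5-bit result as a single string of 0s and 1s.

00011

Block 1 (0000010): 1 one → 0
Block 2 (0000000): 0 ones → 0
Block 3 (0000000): 0 ones → 0
Block 4 (1111111): 7 ones → 1
Block 5 (0111100): 4 ones → 1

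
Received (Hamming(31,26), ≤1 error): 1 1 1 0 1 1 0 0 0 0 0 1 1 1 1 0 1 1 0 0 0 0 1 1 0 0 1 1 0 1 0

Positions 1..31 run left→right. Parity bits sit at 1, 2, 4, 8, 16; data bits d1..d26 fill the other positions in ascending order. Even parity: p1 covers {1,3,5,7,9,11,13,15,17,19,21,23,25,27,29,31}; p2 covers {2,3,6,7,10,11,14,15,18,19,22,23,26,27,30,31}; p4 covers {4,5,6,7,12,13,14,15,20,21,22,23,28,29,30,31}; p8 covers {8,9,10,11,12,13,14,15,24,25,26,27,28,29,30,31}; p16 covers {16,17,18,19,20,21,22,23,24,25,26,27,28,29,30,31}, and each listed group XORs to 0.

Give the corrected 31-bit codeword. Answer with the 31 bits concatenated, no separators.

1110110000011110110001110011010

s1 (pos 1,3,5,7,9,11,13,15,17,19,21,23,25,27,29,31): 1⊕1⊕1⊕0⊕0⊕0⊕1⊕1⊕1⊕0⊕0⊕1⊕0⊕1⊕0⊕0 = 0
s2 (pos 2,3,6,7,10,11,14,15,18,19,22,23,26,27,30,31): 1⊕1⊕1⊕0⊕0⊕0⊕1⊕1⊕1⊕0⊕0⊕1⊕0⊕1⊕1⊕0 = 1
s4 (pos 4,5,6,7,12,13,14,15,20,21,22,23,28,29,30,31): 0⊕1⊕1⊕0⊕1⊕1⊕1⊕1⊕0⊕0⊕0⊕1⊕1⊕0⊕1⊕0 = 1
s8 (pos 8,9,10,11,12,13,14,15,24,25,26,27,28,29,30,31): 0⊕0⊕0⊕0⊕1⊕1⊕1⊕1⊕1⊕0⊕0⊕1⊕1⊕0⊕1⊕0 = 0
s16 (pos 16,17,18,19,20,21,22,23,24,25,26,27,28,29,30,31): 0⊕1⊕1⊕0⊕0⊕0⊕0⊕1⊕1⊕0⊕0⊕1⊕1⊕0⊕1⊕0 = 1
Syndrome s16…s1 = 10110 → error at position 22.
Flip position 22: 1110110000011110110000110011010 → 1110110000011110110001110011010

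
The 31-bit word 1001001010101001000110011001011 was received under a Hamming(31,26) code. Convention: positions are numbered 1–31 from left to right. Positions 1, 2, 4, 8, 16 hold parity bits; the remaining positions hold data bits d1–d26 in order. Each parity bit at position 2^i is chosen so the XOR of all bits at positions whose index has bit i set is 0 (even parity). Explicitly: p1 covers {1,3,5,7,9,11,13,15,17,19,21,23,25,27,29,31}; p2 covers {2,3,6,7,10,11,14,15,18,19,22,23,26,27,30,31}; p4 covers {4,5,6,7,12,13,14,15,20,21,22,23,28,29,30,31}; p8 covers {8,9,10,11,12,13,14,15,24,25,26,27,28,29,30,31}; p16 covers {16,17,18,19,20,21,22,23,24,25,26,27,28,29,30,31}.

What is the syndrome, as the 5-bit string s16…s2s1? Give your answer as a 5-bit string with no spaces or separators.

s1 (pos 1,3,5,7,9,11,13,15,17,19,21,23,25,27,29,31): 1⊕0⊕0⊕1⊕1⊕1⊕1⊕0⊕0⊕0⊕1⊕0⊕1⊕0⊕0⊕1 = 0
s2 (pos 2,3,6,7,10,11,14,15,18,19,22,23,26,27,30,31): 0⊕0⊕0⊕1⊕0⊕1⊕0⊕0⊕0⊕0⊕0⊕0⊕0⊕0⊕1⊕1 = 0
s4 (pos 4,5,6,7,12,13,14,15,20,21,22,23,28,29,30,31): 1⊕0⊕0⊕1⊕0⊕1⊕0⊕0⊕1⊕1⊕0⊕0⊕1⊕0⊕1⊕1 = 0
s8 (pos 8,9,10,11,12,13,14,15,24,25,26,27,28,29,30,31): 0⊕1⊕0⊕1⊕0⊕1⊕0⊕0⊕1⊕1⊕0⊕0⊕1⊕0⊕1⊕1 = 0
s16 (pos 16,17,18,19,20,21,22,23,24,25,26,27,28,29,30,31): 1⊕0⊕0⊕0⊕1⊕1⊕0⊕0⊕1⊕1⊕0⊕0⊕1⊕0⊕1⊕1 = 0
Syndrome s16…s1 = 00000 → no error.

00000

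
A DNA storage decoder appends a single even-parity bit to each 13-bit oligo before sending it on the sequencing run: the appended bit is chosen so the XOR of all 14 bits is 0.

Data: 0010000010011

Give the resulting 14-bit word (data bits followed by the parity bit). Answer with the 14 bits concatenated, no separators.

00100000100110

XOR of the 13 data bits: 0⊕0⊕1⊕0⊕0⊕0⊕0⊕0⊕1⊕0⊕0⊕1⊕1 = 0
Parity bit = 0 (so all 14 bits XOR to 0).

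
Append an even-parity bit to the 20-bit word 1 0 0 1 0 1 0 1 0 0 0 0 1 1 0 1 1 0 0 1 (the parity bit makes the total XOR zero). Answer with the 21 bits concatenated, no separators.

XOR of the 20 data bits: 1⊕0⊕0⊕1⊕0⊕1⊕0⊕1⊕0⊕0⊕0⊕0⊕1⊕1⊕0⊕1⊕1⊕0⊕0⊕1 = 1
Parity bit = 1 (so all 21 bits XOR to 0).

100101010000110110011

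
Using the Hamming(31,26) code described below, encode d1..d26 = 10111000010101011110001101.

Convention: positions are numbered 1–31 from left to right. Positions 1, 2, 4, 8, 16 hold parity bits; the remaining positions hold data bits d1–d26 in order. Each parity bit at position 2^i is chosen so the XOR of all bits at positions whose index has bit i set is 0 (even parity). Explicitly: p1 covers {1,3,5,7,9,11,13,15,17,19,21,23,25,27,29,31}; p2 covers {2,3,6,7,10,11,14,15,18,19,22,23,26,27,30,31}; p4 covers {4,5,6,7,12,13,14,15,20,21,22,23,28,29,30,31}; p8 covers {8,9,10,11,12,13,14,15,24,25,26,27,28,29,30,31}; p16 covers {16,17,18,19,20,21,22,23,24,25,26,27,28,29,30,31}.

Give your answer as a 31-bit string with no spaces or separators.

Place data at non-parity positions: p1 p2 1 p4 0 1 1 p8 1 0 0 0 0 1 0 p16 1 0 1 0 1 1 1 1 0 0 0 1 1 0 1
p1 (pos 1,3,5,7,9,11,13,15,17,19,21,23,25,27,29,31): XOR of data positions = 1⊕0⊕1⊕1⊕0⊕0⊕0⊕1⊕1⊕1⊕1⊕0⊕0⊕1⊕1 = 1
p2 (pos 2,3,6,7,10,11,14,15,18,19,22,23,26,27,30,31): XOR of data positions = 1⊕1⊕1⊕0⊕0⊕1⊕0⊕0⊕1⊕1⊕1⊕0⊕0⊕0⊕1 = 0
p4 (pos 4,5,6,7,12,13,14,15,20,21,22,23,28,29,30,31): XOR of data positions = 0⊕1⊕1⊕0⊕0⊕1⊕0⊕0⊕1⊕1⊕1⊕1⊕1⊕0⊕1 = 1
p8 (pos 8,9,10,11,12,13,14,15,24,25,26,27,28,29,30,31): XOR of data positions = 1⊕0⊕0⊕0⊕0⊕1⊕0⊕1⊕0⊕0⊕0⊕1⊕1⊕0⊕1 = 0
p16 (pos 16,17,18,19,20,21,22,23,24,25,26,27,28,29,30,31): XOR of data positions = 1⊕0⊕1⊕0⊕1⊕1⊕1⊕1⊕0⊕0⊕0⊕1⊕1⊕0⊕1 = 1
Codeword: 1011011010000101101011110001101

1011011010000101101011110001101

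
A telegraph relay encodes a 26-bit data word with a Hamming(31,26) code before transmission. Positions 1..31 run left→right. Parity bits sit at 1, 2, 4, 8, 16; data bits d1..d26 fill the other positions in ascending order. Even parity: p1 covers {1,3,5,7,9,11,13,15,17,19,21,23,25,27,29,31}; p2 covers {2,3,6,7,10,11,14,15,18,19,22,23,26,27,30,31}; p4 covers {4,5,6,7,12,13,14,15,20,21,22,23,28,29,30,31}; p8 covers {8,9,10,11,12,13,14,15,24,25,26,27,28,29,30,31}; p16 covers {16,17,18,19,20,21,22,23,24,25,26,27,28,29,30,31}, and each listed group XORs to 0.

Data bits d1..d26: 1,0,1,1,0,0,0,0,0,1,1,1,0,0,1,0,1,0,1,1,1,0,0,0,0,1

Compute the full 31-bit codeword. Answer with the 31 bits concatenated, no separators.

0011011000000111100101011100001

Place data at non-parity positions: p1 p2 1 p4 0 1 1 p8 0 0 0 0 0 1 1 p16 1 0 0 1 0 1 0 1 1 1 0 0 0 0 1
p1 (pos 1,3,5,7,9,11,13,15,17,19,21,23,25,27,29,31): XOR of data positions = 1⊕0⊕1⊕0⊕0⊕0⊕1⊕1⊕0⊕0⊕0⊕1⊕0⊕0⊕1 = 0
p2 (pos 2,3,6,7,10,11,14,15,18,19,22,23,26,27,30,31): XOR of data positions = 1⊕1⊕1⊕0⊕0⊕1⊕1⊕0⊕0⊕1⊕0⊕1⊕0⊕0⊕1 = 0
p4 (pos 4,5,6,7,12,13,14,15,20,21,22,23,28,29,30,31): XOR of data positions = 0⊕1⊕1⊕0⊕0⊕1⊕1⊕1⊕0⊕1⊕0⊕0⊕0⊕0⊕1 = 1
p8 (pos 8,9,10,11,12,13,14,15,24,25,26,27,28,29,30,31): XOR of data positions = 0⊕0⊕0⊕0⊕0⊕1⊕1⊕1⊕1⊕1⊕0⊕0⊕0⊕0⊕1 = 0
p16 (pos 16,17,18,19,20,21,22,23,24,25,26,27,28,29,30,31): XOR of data positions = 1⊕0⊕0⊕1⊕0⊕1⊕0⊕1⊕1⊕1⊕0⊕0⊕0⊕0⊕1 = 1
Codeword: 0011011000000111100101011100001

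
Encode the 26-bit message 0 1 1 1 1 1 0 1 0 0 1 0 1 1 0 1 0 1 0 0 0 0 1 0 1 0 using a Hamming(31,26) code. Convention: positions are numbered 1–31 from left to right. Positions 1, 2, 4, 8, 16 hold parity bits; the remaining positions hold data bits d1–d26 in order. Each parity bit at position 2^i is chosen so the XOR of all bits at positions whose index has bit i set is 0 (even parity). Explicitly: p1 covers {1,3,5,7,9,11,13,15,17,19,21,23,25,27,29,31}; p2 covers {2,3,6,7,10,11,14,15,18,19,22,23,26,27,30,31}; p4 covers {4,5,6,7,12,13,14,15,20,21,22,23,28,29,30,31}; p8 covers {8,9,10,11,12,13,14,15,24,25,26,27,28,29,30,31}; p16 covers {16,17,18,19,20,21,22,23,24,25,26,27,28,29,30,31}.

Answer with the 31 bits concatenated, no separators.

Place data at non-parity positions: p1 p2 0 p4 1 1 1 p8 1 1 0 1 0 0 1 p16 0 1 1 0 1 0 1 0 0 0 0 1 0 1 0
p1 (pos 1,3,5,7,9,11,13,15,17,19,21,23,25,27,29,31): XOR of data positions = 0⊕1⊕1⊕1⊕0⊕0⊕1⊕0⊕1⊕1⊕1⊕0⊕0⊕0⊕0 = 1
p2 (pos 2,3,6,7,10,11,14,15,18,19,22,23,26,27,30,31): XOR of data positions = 0⊕1⊕1⊕1⊕0⊕0⊕1⊕1⊕1⊕0⊕1⊕0⊕0⊕1⊕0 = 0
p4 (pos 4,5,6,7,12,13,14,15,20,21,22,23,28,29,30,31): XOR of data positions = 1⊕1⊕1⊕1⊕0⊕0⊕1⊕0⊕1⊕0⊕1⊕1⊕0⊕1⊕0 = 1
p8 (pos 8,9,10,11,12,13,14,15,24,25,26,27,28,29,30,31): XOR of data positions = 1⊕1⊕0⊕1⊕0⊕0⊕1⊕0⊕0⊕0⊕0⊕1⊕0⊕1⊕0 = 0
p16 (pos 16,17,18,19,20,21,22,23,24,25,26,27,28,29,30,31): XOR of data positions = 0⊕1⊕1⊕0⊕1⊕0⊕1⊕0⊕0⊕0⊕0⊕1⊕0⊕1⊕0 = 0
Codeword: 1001111011010010011010100001010

1001111011010010011010100001010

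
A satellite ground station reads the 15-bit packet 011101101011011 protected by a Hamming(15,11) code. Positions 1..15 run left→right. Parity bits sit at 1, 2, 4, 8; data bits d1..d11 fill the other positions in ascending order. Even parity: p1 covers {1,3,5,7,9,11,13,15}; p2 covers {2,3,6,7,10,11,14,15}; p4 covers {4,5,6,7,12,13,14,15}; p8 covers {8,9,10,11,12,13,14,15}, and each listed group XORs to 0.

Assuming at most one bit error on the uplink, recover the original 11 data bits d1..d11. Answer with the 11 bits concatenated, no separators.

s1 (pos 1,3,5,7,9,11,13,15): 0⊕1⊕0⊕1⊕1⊕1⊕0⊕1 = 1
s2 (pos 2,3,6,7,10,11,14,15): 1⊕1⊕1⊕1⊕0⊕1⊕1⊕1 = 1
s4 (pos 4,5,6,7,12,13,14,15): 1⊕0⊕1⊕1⊕1⊕0⊕1⊕1 = 0
s8 (pos 8,9,10,11,12,13,14,15): 0⊕1⊕0⊕1⊕1⊕0⊕1⊕1 = 1
Syndrome s8…s1 = 1011 → error at position 11.
Flip position 11: 011101101011011 → 011101101001011
Read data bits from positions 3,5,6,7,9,10,11,12,13,14,15: 10111001011

10111001011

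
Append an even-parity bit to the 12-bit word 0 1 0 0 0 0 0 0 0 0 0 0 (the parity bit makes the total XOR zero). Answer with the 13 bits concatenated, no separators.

0100000000001

XOR of the 12 data bits: 0⊕1⊕0⊕0⊕0⊕0⊕0⊕0⊕0⊕0⊕0⊕0 = 1
Parity bit = 1 (so all 13 bits XOR to 0).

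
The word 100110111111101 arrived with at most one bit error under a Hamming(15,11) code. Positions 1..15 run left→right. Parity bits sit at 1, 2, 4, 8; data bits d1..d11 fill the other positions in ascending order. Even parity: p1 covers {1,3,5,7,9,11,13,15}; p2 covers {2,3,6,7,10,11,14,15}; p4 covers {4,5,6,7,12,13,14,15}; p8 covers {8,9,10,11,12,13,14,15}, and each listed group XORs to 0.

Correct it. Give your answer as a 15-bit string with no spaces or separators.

s1 (pos 1,3,5,7,9,11,13,15): 1⊕0⊕1⊕1⊕1⊕1⊕1⊕1 = 1
s2 (pos 2,3,6,7,10,11,14,15): 0⊕0⊕0⊕1⊕1⊕1⊕0⊕1 = 0
s4 (pos 4,5,6,7,12,13,14,15): 1⊕1⊕0⊕1⊕1⊕1⊕0⊕1 = 0
s8 (pos 8,9,10,11,12,13,14,15): 1⊕1⊕1⊕1⊕1⊕1⊕0⊕1 = 1
Syndrome s8…s1 = 1001 → error at position 9.
Flip position 9: 100110111111101 → 100110110111101

100110110111101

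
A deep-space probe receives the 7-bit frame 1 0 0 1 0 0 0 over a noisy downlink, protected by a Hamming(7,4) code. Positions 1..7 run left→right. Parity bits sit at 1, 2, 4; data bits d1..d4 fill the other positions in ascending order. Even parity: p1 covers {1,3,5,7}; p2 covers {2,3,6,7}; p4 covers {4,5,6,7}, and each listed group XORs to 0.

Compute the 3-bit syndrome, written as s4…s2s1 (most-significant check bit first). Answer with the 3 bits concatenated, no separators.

s1 (pos 1,3,5,7): 1⊕0⊕0⊕0 = 1
s2 (pos 2,3,6,7): 0⊕0⊕0⊕0 = 0
s4 (pos 4,5,6,7): 1⊕0⊕0⊕0 = 1
Syndrome s4…s1 = 101 → error at position 5.

101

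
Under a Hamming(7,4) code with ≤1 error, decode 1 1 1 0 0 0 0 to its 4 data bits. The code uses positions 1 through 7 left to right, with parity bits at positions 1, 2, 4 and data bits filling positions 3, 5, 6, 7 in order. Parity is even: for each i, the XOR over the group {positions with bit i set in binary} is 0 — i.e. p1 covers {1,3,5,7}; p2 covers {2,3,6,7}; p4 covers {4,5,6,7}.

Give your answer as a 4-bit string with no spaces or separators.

1000

s1 (pos 1,3,5,7): 1⊕1⊕0⊕0 = 0
s2 (pos 2,3,6,7): 1⊕1⊕0⊕0 = 0
s4 (pos 4,5,6,7): 0⊕0⊕0⊕0 = 0
Syndrome s4…s1 = 000 → no error.
Read data bits from positions 3,5,6,7: 1000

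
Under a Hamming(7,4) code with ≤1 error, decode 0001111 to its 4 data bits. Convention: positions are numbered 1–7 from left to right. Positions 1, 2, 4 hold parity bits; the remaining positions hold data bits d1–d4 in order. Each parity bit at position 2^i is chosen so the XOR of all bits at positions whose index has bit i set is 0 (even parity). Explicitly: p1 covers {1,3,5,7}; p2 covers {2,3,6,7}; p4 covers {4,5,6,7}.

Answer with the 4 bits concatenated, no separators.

0111

s1 (pos 1,3,5,7): 0⊕0⊕1⊕1 = 0
s2 (pos 2,3,6,7): 0⊕0⊕1⊕1 = 0
s4 (pos 4,5,6,7): 1⊕1⊕1⊕1 = 0
Syndrome s4…s1 = 000 → no error.
Read data bits from positions 3,5,6,7: 0111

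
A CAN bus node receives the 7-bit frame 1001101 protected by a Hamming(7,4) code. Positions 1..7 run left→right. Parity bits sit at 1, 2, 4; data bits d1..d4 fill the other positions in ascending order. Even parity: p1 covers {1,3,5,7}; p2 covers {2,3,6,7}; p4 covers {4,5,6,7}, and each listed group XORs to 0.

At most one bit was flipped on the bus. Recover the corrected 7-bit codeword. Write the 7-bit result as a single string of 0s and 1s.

s1 (pos 1,3,5,7): 1⊕0⊕1⊕1 = 1
s2 (pos 2,3,6,7): 0⊕0⊕0⊕1 = 1
s4 (pos 4,5,6,7): 1⊕1⊕0⊕1 = 1
Syndrome s4…s1 = 111 → error at position 7.
Flip position 7: 1001101 → 1001100

1001100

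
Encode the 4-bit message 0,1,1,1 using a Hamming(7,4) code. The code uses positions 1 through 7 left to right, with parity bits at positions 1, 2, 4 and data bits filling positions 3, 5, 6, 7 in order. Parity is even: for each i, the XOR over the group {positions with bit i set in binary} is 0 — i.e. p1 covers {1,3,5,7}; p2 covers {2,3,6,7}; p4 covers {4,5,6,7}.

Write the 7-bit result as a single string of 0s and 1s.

0001111

Place data at non-parity positions: p1 p2 0 p4 1 1 1
p1 (pos 1,3,5,7): XOR of data positions = 0⊕1⊕1 = 0
p2 (pos 2,3,6,7): XOR of data positions = 0⊕1⊕1 = 0
p4 (pos 4,5,6,7): XOR of data positions = 1⊕1⊕1 = 1
Codeword: 0001111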